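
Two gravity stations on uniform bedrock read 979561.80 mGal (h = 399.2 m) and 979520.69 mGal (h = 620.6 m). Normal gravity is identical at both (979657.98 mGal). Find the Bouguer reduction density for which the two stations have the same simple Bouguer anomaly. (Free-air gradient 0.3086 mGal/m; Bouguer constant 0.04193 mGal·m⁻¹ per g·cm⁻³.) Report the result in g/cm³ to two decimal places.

Δg_obs = 979520.69 − 979561.80 = -41.11 mGal over Δh = 620.6 − 399.2 = 221.4 m
Equal Bouguer anomalies ⇒ Δg_obs + (0.3086 − 0.04193ρ)·Δh = 0
0.3086 − 0.04193ρ = −Δg_obs/Δh = 0.18568
ρ = (0.3086 − 0.18568) / 0.04193 = 2.93 g/cm³

2.93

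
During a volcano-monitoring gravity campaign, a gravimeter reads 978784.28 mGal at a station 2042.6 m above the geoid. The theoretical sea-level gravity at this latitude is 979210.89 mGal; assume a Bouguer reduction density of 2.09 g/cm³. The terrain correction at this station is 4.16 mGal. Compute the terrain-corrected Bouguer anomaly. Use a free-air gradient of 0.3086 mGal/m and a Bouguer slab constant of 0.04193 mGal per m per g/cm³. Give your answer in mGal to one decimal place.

Free-air correction = 0.3086 × 2042.6 = 630.35 mGal
Free-air anomaly = 978784.28 − 979210.89 + (630.35) = 203.74 mGal
Bouguer slab correction = 0.04193 × 2.09 × 2042.6 = 179.00 mGal
Simple Bouguer anomaly = 203.74 − (179.00) = 24.74 mGal
Complete Bouguer anomaly = 24.74 + 4.16 = 28.90 mGal

28.9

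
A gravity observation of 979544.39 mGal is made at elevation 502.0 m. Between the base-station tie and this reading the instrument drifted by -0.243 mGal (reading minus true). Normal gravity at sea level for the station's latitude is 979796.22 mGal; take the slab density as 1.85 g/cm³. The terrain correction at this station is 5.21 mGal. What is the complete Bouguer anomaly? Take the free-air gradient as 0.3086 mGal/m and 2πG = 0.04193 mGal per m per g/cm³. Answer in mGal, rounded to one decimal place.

Drift-corrected reading = 979544.39 − (-0.243) = 979544.633 mGal
Free-air correction = 0.3086 × 502.0 = 154.92 mGal
Free-air anomaly = 979544.633 − 979796.22 + (154.92) = -96.667 mGal
Bouguer slab correction = 0.04193 × 1.85 × 502.0 = 38.94 mGal
Simple Bouguer anomaly = -96.667 − (38.94) = -135.607 mGal
Complete Bouguer anomaly = -135.607 + 5.21 = -130.397 mGal

-130.4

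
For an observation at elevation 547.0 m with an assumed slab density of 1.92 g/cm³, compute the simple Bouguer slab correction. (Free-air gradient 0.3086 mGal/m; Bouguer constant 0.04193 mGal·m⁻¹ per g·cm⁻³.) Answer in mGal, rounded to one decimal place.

Bouguer slab correction = 0.04193 × 1.92 × 547.0 = 44.0 mGal

44.0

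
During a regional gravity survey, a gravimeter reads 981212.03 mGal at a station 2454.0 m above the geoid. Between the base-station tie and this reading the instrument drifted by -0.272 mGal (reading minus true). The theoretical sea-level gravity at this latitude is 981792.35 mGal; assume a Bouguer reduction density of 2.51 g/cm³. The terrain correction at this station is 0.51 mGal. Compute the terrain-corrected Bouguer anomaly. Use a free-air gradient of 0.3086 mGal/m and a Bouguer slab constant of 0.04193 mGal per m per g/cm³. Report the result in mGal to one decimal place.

Drift-corrected reading = 981212.03 − (-0.272) = 981212.302 mGal
Free-air correction = 0.3086 × 2454.0 = 757.30 mGal
Free-air anomaly = 981212.302 − 981792.35 + (757.30) = 177.252 mGal
Bouguer slab correction = 0.04193 × 2.51 × 2454.0 = 258.27 mGal
Simple Bouguer anomaly = 177.252 − (258.27) = -81.018 mGal
Complete Bouguer anomaly = -81.018 + 0.51 = -80.508 mGal

-80.5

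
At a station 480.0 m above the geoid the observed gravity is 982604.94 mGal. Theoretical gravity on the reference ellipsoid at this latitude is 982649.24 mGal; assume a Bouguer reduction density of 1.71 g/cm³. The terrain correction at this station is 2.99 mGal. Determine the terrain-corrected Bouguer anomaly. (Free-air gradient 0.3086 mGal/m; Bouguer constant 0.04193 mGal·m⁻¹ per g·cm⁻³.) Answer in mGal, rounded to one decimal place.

Free-air correction = 0.3086 × 480.0 = 148.13 mGal
Free-air anomaly = 982604.94 − 982649.24 + (148.13) = 103.83 mGal
Bouguer slab correction = 0.04193 × 1.71 × 480.0 = 34.42 mGal
Simple Bouguer anomaly = 103.83 − (34.42) = 69.41 mGal
Complete Bouguer anomaly = 69.41 + 2.99 = 72.40 mGal

72.4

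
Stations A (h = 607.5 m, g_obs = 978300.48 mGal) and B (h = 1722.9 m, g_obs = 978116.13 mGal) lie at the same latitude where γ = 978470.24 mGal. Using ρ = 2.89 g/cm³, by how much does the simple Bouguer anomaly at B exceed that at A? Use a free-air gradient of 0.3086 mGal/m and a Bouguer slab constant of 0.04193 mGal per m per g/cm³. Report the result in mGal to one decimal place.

Δg_SB(A) = 978300.48 − 978470.24 + 0.3086×607.5 − 0.04193×2.89×607.5 = -55.90 mGal
Δg_SB(B) = 978116.13 − 978470.24 + 0.3086×1722.9 − 0.04193×2.89×1722.9 = -31.20 mGal
Difference = -31.20 − (-55.90) = 24.70 mGal

24.7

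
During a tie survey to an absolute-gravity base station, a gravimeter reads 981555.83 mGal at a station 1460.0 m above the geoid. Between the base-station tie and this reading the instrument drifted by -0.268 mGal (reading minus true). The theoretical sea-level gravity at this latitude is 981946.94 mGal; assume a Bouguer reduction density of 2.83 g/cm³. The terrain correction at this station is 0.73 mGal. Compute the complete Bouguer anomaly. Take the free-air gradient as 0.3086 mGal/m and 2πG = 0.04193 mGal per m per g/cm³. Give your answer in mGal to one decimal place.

Drift-corrected reading = 981555.83 − (-0.268) = 981556.098 mGal
Free-air correction = 0.3086 × 1460.0 = 450.56 mGal
Free-air anomaly = 981556.098 − 981946.94 + (450.56) = 59.718 mGal
Bouguer slab correction = 0.04193 × 2.83 × 1460.0 = 173.25 mGal
Simple Bouguer anomaly = 59.718 − (173.25) = -113.532 mGal
Complete Bouguer anomaly = -113.532 + 0.73 = -112.802 mGal

-112.8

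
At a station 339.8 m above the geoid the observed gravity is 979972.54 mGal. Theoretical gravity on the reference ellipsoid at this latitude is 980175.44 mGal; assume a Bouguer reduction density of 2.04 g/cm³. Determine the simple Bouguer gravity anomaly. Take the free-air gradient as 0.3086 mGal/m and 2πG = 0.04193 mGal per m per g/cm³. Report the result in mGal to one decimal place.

-127.1

Free-air correction = 0.3086 × 339.8 = 104.86 mGal
Free-air anomaly = 979972.54 − 980175.44 + (104.86) = -98.04 mGal
Bouguer slab correction = 0.04193 × 2.04 × 339.8 = 29.07 mGal
Simple Bouguer anomaly = -98.04 − (29.07) = -127.11 mGal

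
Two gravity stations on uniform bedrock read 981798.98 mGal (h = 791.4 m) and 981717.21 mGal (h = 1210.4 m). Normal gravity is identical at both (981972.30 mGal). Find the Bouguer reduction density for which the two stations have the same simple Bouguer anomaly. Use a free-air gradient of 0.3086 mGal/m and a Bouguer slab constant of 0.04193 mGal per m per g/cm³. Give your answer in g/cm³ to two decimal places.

Δg_obs = 981717.21 − 981798.98 = -81.77 mGal over Δh = 1210.4 − 791.4 = 419.0 m
Equal Bouguer anomalies ⇒ Δg_obs + (0.3086 − 0.04193ρ)·Δh = 0
0.3086 − 0.04193ρ = −Δg_obs/Δh = 0.19516
ρ = (0.3086 − 0.19516) / 0.04193 = 2.71 g/cm³

2.71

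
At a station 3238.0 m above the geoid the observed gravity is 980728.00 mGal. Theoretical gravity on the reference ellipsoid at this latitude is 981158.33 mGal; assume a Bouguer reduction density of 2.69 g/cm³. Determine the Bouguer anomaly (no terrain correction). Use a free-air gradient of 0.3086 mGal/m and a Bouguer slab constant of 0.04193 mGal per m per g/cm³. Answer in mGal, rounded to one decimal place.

Free-air correction = 0.3086 × 3238.0 = 999.25 mGal
Free-air anomaly = 980728.00 − 981158.33 + (999.25) = 568.92 mGal
Bouguer slab correction = 0.04193 × 2.69 × 3238.0 = 365.22 mGal
Simple Bouguer anomaly = 568.92 − (365.22) = 203.70 mGal

203.7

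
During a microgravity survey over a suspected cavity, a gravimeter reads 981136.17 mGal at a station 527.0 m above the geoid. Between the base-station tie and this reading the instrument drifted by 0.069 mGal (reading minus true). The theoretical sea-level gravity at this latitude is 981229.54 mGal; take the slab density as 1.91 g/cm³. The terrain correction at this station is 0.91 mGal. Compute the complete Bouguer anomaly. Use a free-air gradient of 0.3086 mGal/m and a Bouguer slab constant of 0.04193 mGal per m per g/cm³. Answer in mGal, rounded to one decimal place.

27.9

Drift-corrected reading = 981136.17 − (0.069) = 981136.101 mGal
Free-air correction = 0.3086 × 527.0 = 162.63 mGal
Free-air anomaly = 981136.101 − 981229.54 + (162.63) = 69.191 mGal
Bouguer slab correction = 0.04193 × 1.91 × 527.0 = 42.21 mGal
Simple Bouguer anomaly = 69.191 − (42.21) = 26.981 mGal
Complete Bouguer anomaly = 26.981 + 0.91 = 27.891 mGal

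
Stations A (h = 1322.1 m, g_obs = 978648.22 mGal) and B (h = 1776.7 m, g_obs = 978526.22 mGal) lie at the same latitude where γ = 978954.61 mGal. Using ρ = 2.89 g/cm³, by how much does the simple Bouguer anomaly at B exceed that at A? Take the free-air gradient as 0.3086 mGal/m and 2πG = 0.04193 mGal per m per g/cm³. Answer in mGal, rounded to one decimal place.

Δg_SB(A) = 978648.22 − 978954.61 + 0.3086×1322.1 − 0.04193×2.89×1322.1 = -58.60 mGal
Δg_SB(B) = 978526.22 − 978954.61 + 0.3086×1776.7 − 0.04193×2.89×1776.7 = -95.40 mGal
Difference = -95.40 − (-58.60) = -36.80 mGal

-36.8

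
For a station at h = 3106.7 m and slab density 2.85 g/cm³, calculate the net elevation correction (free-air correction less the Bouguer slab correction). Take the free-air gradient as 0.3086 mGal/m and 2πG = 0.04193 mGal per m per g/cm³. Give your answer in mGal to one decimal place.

587.5

Combined gradient = 0.3086 − 0.04193 × 2.85 = 0.1890995 mGal/m
Combined elevation correction = 0.1890995 × 3106.7 = 587.5 mGal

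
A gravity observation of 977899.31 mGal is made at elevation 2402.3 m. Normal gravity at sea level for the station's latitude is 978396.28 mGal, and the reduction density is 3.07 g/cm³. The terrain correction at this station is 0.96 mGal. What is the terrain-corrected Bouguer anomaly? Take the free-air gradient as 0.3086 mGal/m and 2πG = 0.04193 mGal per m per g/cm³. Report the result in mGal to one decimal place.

-63.9

Free-air correction = 0.3086 × 2402.3 = 741.35 mGal
Free-air anomaly = 977899.31 − 978396.28 + (741.35) = 244.38 mGal
Bouguer slab correction = 0.04193 × 3.07 × 2402.3 = 309.24 mGal
Simple Bouguer anomaly = 244.38 − (309.24) = -64.86 mGal
Complete Bouguer anomaly = -64.86 + 0.96 = -63.90 mGal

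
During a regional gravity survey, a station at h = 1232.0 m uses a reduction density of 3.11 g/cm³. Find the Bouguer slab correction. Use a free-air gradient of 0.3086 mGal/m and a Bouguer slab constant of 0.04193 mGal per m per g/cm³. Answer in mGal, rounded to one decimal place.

160.7

Bouguer slab correction = 0.04193 × 3.11 × 1232.0 = 160.7 mGal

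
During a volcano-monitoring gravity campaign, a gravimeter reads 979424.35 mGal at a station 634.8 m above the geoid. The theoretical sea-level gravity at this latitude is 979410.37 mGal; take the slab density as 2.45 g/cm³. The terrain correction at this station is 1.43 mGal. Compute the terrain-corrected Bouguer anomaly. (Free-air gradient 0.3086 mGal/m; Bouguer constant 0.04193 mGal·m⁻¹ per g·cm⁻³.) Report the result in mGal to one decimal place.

Free-air correction = 0.3086 × 634.8 = 195.90 mGal
Free-air anomaly = 979424.35 − 979410.37 + (195.90) = 209.88 mGal
Bouguer slab correction = 0.04193 × 2.45 × 634.8 = 65.21 mGal
Simple Bouguer anomaly = 209.88 − (65.21) = 144.67 mGal
Complete Bouguer anomaly = 144.67 + 1.43 = 146.10 mGal

146.1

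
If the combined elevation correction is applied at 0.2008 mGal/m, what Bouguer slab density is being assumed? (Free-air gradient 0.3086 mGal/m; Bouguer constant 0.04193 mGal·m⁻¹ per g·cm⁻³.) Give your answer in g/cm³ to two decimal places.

2.57

0.2008 = 0.3086 − 0.04193 × ρ
ρ = (0.3086 − 0.2008) / 0.04193 = 2.57 g/cm³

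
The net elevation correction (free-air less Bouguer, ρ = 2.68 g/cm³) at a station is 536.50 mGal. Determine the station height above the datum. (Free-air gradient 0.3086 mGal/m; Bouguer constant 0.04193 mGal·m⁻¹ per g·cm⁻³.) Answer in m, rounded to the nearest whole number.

Combined gradient = 0.3086 − 0.04193 × 2.68 = 0.1962276 mGal/m
h = 536.50 / 0.1962276 = 2734.07 m

2734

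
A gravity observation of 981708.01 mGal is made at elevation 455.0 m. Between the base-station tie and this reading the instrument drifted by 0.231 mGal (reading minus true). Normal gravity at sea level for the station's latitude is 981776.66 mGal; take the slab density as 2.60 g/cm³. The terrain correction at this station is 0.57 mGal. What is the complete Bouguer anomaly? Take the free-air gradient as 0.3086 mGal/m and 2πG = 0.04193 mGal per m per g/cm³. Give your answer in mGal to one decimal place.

22.5

Drift-corrected reading = 981708.01 − (0.231) = 981707.779 mGal
Free-air correction = 0.3086 × 455.0 = 140.41 mGal
Free-air anomaly = 981707.779 − 981776.66 + (140.41) = 71.529 mGal
Bouguer slab correction = 0.04193 × 2.60 × 455.0 = 49.60 mGal
Simple Bouguer anomaly = 71.529 − (49.60) = 21.929 mGal
Complete Bouguer anomaly = 21.929 + 0.57 = 22.499 mGal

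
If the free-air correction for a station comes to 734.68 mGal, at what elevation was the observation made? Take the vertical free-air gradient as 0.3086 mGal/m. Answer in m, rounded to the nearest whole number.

h = 734.68 / 0.3086 = 2380.69 m

2381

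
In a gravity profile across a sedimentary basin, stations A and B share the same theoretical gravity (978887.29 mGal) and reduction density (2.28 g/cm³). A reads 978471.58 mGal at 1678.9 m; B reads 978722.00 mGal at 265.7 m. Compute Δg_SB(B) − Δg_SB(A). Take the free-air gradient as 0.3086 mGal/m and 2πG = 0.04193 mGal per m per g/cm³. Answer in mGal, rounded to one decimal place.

-50.6

Δg_SB(A) = 978471.58 − 978887.29 + 0.3086×1678.9 − 0.04193×2.28×1678.9 = -58.10 mGal
Δg_SB(B) = 978722.00 − 978887.29 + 0.3086×265.7 − 0.04193×2.28×265.7 = -108.70 mGal
Difference = -108.70 − (-58.10) = -50.60 mGal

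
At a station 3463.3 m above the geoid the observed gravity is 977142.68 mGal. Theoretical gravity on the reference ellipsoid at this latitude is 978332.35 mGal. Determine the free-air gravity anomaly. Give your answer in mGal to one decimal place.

-120.9

Free-air correction = 0.3086 × 3463.3 = 1068.77 mGal
Free-air anomaly = 977142.68 − 978332.35 + (1068.77) = -120.90 mGal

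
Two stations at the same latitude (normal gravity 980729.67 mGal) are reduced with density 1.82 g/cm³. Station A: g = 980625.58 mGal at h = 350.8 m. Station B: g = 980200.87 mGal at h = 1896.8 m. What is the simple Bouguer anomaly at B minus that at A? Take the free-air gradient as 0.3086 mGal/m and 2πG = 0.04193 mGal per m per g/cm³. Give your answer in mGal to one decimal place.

Δg_SB(A) = 980625.58 − 980729.67 + 0.3086×350.8 − 0.04193×1.82×350.8 = -22.60 mGal
Δg_SB(B) = 980200.87 − 980729.67 + 0.3086×1896.8 − 0.04193×1.82×1896.8 = -88.20 mGal
Difference = -88.20 − (-22.60) = -65.60 mGal

-65.6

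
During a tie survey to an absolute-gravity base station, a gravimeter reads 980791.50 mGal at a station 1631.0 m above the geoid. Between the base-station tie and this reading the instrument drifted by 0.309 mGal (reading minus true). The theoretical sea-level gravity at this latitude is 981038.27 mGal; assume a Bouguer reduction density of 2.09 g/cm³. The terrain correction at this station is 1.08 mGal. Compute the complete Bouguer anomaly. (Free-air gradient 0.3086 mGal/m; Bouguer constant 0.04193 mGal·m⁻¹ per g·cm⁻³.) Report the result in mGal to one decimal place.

114.4

Drift-corrected reading = 980791.50 − (0.309) = 980791.191 mGal
Free-air correction = 0.3086 × 1631.0 = 503.33 mGal
Free-air anomaly = 980791.191 − 981038.27 + (503.33) = 256.251 mGal
Bouguer slab correction = 0.04193 × 2.09 × 1631.0 = 142.93 mGal
Simple Bouguer anomaly = 256.251 − (142.93) = 113.321 mGal
Complete Bouguer anomaly = 113.321 + 1.08 = 114.401 mGal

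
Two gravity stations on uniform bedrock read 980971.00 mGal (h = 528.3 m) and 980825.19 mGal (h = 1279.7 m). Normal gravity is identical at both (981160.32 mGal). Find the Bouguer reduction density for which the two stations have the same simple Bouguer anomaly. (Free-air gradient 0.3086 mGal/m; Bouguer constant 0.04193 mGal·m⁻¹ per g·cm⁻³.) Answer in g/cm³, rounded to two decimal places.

Δg_obs = 980825.19 − 980971.00 = -145.81 mGal over Δh = 1279.7 − 528.3 = 751.4 m
Equal Bouguer anomalies ⇒ Δg_obs + (0.3086 − 0.04193ρ)·Δh = 0
0.3086 − 0.04193ρ = −Δg_obs/Δh = 0.19405
ρ = (0.3086 − 0.19405) / 0.04193 = 2.73 g/cm³

2.73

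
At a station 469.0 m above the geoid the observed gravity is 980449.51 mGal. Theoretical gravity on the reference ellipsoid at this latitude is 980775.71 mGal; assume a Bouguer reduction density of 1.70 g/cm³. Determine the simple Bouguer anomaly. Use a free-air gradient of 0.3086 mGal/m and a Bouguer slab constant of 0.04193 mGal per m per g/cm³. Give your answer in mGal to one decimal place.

-214.9

Free-air correction = 0.3086 × 469.0 = 144.73 mGal
Free-air anomaly = 980449.51 − 980775.71 + (144.73) = -181.47 mGal
Bouguer slab correction = 0.04193 × 1.70 × 469.0 = 33.43 mGal
Simple Bouguer anomaly = -181.47 − (33.43) = -214.90 mGal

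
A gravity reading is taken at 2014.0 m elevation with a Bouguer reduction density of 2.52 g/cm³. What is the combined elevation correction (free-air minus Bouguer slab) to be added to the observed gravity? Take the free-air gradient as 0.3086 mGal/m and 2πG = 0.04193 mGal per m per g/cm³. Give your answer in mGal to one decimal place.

Combined gradient = 0.3086 − 0.04193 × 2.52 = 0.2029364 mGal/m
Combined elevation correction = 0.2029364 × 2014.0 = 408.7 mGal

408.7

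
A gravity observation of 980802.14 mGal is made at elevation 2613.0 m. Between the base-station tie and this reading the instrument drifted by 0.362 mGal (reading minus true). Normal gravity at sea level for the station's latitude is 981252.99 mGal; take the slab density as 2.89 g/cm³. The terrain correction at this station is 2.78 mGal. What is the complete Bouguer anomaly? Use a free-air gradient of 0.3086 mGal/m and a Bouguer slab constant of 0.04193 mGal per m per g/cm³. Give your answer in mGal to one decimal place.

41.3

Drift-corrected reading = 980802.14 − (0.362) = 980801.778 mGal
Free-air correction = 0.3086 × 2613.0 = 806.37 mGal
Free-air anomaly = 980801.778 − 981252.99 + (806.37) = 355.158 mGal
Bouguer slab correction = 0.04193 × 2.89 × 2613.0 = 316.64 mGal
Simple Bouguer anomaly = 355.158 − (316.64) = 38.518 mGal
Complete Bouguer anomaly = 38.518 + 2.78 = 41.298 mGal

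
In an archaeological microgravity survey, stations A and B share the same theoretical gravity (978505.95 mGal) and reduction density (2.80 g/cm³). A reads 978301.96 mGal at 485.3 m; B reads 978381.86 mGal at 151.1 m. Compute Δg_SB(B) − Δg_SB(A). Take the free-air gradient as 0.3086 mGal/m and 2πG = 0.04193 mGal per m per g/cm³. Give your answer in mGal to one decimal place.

16.0

Δg_SB(A) = 978301.96 − 978505.95 + 0.3086×485.3 − 0.04193×2.80×485.3 = -111.20 mGal
Δg_SB(B) = 978381.86 − 978505.95 + 0.3086×151.1 − 0.04193×2.80×151.1 = -95.20 mGal
Difference = -95.20 − (-111.20) = 16.00 mGal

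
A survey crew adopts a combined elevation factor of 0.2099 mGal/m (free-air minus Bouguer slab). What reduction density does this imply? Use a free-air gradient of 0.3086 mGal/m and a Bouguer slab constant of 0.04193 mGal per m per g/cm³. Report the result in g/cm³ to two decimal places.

2.35

0.2099 = 0.3086 − 0.04193 × ρ
ρ = (0.3086 − 0.2099) / 0.04193 = 2.35 g/cm³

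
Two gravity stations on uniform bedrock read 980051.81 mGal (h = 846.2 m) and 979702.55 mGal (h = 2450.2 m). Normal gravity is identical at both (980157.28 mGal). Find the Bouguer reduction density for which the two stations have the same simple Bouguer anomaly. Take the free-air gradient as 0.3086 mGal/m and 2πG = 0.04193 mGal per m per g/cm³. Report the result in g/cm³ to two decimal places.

2.17

Δg_obs = 979702.55 − 980051.81 = -349.26 mGal over Δh = 2450.2 − 846.2 = 1604.0 m
Equal Bouguer anomalies ⇒ Δg_obs + (0.3086 − 0.04193ρ)·Δh = 0
0.3086 − 0.04193ρ = −Δg_obs/Δh = 0.21774
ρ = (0.3086 − 0.21774) / 0.04193 = 2.17 g/cm³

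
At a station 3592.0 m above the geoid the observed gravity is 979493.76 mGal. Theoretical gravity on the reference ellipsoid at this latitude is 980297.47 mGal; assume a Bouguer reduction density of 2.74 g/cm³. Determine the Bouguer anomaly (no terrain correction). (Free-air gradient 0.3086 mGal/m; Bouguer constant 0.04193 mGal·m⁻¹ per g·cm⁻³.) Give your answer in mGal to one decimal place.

Free-air correction = 0.3086 × 3592.0 = 1108.49 mGal
Free-air anomaly = 979493.76 − 980297.47 + (1108.49) = 304.78 mGal
Bouguer slab correction = 0.04193 × 2.74 × 3592.0 = 412.68 mGal
Simple Bouguer anomaly = 304.78 − (412.68) = -107.90 mGal

-107.9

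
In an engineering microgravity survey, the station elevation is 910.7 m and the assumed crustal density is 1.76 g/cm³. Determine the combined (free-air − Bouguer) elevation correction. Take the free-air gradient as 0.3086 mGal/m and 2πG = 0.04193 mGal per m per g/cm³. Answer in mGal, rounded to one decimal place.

Combined gradient = 0.3086 − 0.04193 × 1.76 = 0.2348032 mGal/m
Combined elevation correction = 0.2348032 × 910.7 = 213.8 mGal

213.8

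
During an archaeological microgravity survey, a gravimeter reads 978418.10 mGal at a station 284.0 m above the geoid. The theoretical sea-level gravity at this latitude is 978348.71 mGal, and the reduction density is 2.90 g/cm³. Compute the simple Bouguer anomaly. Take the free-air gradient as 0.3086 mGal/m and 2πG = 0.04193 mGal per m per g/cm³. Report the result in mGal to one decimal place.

122.5

Free-air correction = 0.3086 × 284.0 = 87.64 mGal
Free-air anomaly = 978418.10 − 978348.71 + (87.64) = 157.03 mGal
Bouguer slab correction = 0.04193 × 2.90 × 284.0 = 34.53 mGal
Simple Bouguer anomaly = 157.03 − (34.53) = 122.50 mGal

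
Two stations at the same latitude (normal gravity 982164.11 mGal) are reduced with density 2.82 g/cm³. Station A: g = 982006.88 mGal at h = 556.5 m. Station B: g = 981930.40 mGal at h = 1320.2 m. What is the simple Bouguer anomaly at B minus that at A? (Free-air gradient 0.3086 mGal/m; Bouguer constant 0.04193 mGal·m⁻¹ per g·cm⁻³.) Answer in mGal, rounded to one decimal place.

68.9

Δg_SB(A) = 982006.88 − 982164.11 + 0.3086×556.5 − 0.04193×2.82×556.5 = -51.30 mGal
Δg_SB(B) = 981930.40 − 982164.11 + 0.3086×1320.2 − 0.04193×2.82×1320.2 = 17.60 mGal
Difference = 17.60 − (-51.30) = 68.90 mGal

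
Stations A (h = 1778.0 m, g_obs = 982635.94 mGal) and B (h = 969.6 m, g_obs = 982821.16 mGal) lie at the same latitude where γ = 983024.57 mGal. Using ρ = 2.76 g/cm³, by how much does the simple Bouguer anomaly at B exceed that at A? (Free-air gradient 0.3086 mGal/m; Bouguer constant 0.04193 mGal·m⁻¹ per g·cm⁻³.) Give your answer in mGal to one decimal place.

29.3

Δg_SB(A) = 982635.94 − 983024.57 + 0.3086×1778.0 − 0.04193×2.76×1778.0 = -45.70 mGal
Δg_SB(B) = 982821.16 − 983024.57 + 0.3086×969.6 − 0.04193×2.76×969.6 = -16.40 mGal
Difference = -16.40 − (-45.70) = 29.30 mGal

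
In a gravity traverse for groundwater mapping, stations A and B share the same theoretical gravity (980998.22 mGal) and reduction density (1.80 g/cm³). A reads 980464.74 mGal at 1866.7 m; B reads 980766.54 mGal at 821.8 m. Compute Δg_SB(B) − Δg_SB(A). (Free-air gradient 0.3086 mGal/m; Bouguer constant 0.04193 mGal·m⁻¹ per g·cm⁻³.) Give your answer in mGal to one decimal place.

58.2

Δg_SB(A) = 980464.74 − 980998.22 + 0.3086×1866.7 − 0.04193×1.80×1866.7 = -98.30 mGal
Δg_SB(B) = 980766.54 − 980998.22 + 0.3086×821.8 − 0.04193×1.80×821.8 = -40.10 mGal
Difference = -40.10 − (-98.30) = 58.20 mGal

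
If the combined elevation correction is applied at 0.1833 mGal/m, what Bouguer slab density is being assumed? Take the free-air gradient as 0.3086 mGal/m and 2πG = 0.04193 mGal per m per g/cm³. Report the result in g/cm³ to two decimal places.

2.99

0.1833 = 0.3086 − 0.04193 × ρ
ρ = (0.3086 − 0.1833) / 0.04193 = 2.99 g/cm³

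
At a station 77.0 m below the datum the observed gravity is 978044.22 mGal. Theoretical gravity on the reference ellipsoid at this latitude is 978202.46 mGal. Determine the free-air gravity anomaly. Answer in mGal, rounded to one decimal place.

-182.0

Free-air correction = 0.3086 × -77.0 = -23.76 mGal
Free-air anomaly = 978044.22 − 978202.46 + (-23.76) = -182.00 mGal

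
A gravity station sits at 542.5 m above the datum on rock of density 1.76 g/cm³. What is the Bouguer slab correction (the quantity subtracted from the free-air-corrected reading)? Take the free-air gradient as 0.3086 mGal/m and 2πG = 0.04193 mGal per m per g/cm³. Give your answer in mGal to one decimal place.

40.0

Bouguer slab correction = 0.04193 × 1.76 × 542.5 = 40.0 mGal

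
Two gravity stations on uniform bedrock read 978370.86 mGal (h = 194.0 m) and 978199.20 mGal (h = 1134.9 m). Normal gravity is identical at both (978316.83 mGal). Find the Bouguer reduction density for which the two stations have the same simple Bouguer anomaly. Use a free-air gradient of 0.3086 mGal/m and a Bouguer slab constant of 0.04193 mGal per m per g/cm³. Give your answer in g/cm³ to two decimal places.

3.01

Δg_obs = 978199.20 − 978370.86 = -171.66 mGal over Δh = 1134.9 − 194.0 = 940.9 m
Equal Bouguer anomalies ⇒ Δg_obs + (0.3086 − 0.04193ρ)·Δh = 0
0.3086 − 0.04193ρ = −Δg_obs/Δh = 0.18244
ρ = (0.3086 − 0.18244) / 0.04193 = 3.01 g/cm³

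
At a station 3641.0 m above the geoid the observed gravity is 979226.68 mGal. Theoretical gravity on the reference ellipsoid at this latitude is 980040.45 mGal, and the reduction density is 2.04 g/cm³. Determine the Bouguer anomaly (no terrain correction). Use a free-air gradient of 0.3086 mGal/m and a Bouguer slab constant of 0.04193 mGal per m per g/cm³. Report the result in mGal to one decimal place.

Free-air correction = 0.3086 × 3641.0 = 1123.61 mGal
Free-air anomaly = 979226.68 − 980040.45 + (1123.61) = 309.84 mGal
Bouguer slab correction = 0.04193 × 2.04 × 3641.0 = 311.44 mGal
Simple Bouguer anomaly = 309.84 − (311.44) = -1.60 mGal

-1.6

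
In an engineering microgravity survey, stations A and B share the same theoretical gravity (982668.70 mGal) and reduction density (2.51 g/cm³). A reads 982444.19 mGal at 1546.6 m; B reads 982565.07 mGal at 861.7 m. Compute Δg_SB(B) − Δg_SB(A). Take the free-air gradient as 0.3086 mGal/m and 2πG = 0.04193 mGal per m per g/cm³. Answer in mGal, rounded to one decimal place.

Δg_SB(A) = 982444.19 − 982668.70 + 0.3086×1546.6 − 0.04193×2.51×1546.6 = 90.00 mGal
Δg_SB(B) = 982565.07 − 982668.70 + 0.3086×861.7 − 0.04193×2.51×861.7 = 71.60 mGal
Difference = 71.60 − (90.00) = -18.40 mGal

-18.4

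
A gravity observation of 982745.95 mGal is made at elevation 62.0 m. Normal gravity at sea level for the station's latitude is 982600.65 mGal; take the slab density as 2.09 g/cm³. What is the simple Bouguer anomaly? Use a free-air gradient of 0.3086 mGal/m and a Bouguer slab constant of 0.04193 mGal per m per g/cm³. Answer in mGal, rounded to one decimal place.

159.0

Free-air correction = 0.3086 × 62.0 = 19.13 mGal
Free-air anomaly = 982745.95 − 982600.65 + (19.13) = 164.43 mGal
Bouguer slab correction = 0.04193 × 2.09 × 62.0 = 5.43 mGal
Simple Bouguer anomaly = 164.43 − (5.43) = 159.00 mGal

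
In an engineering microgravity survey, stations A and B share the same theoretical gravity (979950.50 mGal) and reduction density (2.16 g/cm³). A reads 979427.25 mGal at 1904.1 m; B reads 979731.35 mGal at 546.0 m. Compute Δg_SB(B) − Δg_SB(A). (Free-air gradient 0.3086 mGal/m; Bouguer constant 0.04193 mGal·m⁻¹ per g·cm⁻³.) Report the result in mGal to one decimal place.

Δg_SB(A) = 979427.25 − 979950.50 + 0.3086×1904.1 − 0.04193×2.16×1904.1 = -108.10 mGal
Δg_SB(B) = 979731.35 − 979950.50 + 0.3086×546.0 − 0.04193×2.16×546.0 = -100.10 mGal
Difference = -100.10 − (-108.10) = 8.00 mGal

8.0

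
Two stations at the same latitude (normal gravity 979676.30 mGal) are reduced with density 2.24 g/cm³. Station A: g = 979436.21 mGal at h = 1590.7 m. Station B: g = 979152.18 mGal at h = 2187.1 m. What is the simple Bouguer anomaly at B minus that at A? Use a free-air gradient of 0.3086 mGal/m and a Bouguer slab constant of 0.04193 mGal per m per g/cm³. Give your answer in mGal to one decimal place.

-156.0

Δg_SB(A) = 979436.21 − 979676.30 + 0.3086×1590.7 − 0.04193×2.24×1590.7 = 101.40 mGal
Δg_SB(B) = 979152.18 − 979676.30 + 0.3086×2187.1 − 0.04193×2.24×2187.1 = -54.60 mGal
Difference = -54.60 − (101.40) = -156.00 mGal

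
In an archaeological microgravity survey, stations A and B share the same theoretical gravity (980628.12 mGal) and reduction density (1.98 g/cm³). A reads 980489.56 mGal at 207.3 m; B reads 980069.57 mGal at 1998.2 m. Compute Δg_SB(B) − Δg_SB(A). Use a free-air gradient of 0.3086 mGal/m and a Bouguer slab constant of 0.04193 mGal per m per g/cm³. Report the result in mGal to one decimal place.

Δg_SB(A) = 980489.56 − 980628.12 + 0.3086×207.3 − 0.04193×1.98×207.3 = -91.80 mGal
Δg_SB(B) = 980069.57 − 980628.12 + 0.3086×1998.2 − 0.04193×1.98×1998.2 = -107.80 mGal
Difference = -107.80 − (-91.80) = -16.00 mGal

-16.0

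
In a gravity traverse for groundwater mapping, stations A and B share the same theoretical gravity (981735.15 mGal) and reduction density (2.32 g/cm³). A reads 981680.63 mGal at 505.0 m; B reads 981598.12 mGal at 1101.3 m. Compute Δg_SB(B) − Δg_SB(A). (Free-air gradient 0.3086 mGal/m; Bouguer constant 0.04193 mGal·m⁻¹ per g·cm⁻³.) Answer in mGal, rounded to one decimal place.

Δg_SB(A) = 981680.63 − 981735.15 + 0.3086×505.0 − 0.04193×2.32×505.0 = 52.20 mGal
Δg_SB(B) = 981598.12 − 981735.15 + 0.3086×1101.3 − 0.04193×2.32×1101.3 = 95.70 mGal
Difference = 95.70 − (52.20) = 43.50 mGal

43.5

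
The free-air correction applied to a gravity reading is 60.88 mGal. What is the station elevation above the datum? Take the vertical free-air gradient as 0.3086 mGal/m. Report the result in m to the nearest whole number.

h = 60.88 / 0.3086 = 197.28 m

197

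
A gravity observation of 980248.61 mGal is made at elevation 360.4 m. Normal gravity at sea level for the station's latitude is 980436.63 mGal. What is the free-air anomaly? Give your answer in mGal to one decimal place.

-76.8

Free-air correction = 0.3086 × 360.4 = 111.22 mGal
Free-air anomaly = 980248.61 − 980436.63 + (111.22) = -76.80 mGal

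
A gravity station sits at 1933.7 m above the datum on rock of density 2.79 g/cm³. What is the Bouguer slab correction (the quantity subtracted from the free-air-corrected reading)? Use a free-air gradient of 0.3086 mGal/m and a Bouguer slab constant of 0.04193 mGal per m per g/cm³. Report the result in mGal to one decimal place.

Bouguer slab correction = 0.04193 × 2.79 × 1933.7 = 226.2 mGal

226.2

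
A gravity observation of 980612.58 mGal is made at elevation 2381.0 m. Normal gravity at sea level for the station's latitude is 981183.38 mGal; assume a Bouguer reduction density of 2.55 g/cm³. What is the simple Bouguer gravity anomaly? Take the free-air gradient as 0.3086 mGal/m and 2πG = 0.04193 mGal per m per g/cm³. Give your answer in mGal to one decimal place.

-90.6

Free-air correction = 0.3086 × 2381.0 = 734.78 mGal
Free-air anomaly = 980612.58 − 981183.38 + (734.78) = 163.98 mGal
Bouguer slab correction = 0.04193 × 2.55 × 2381.0 = 254.58 mGal
Simple Bouguer anomaly = 163.98 − (254.58) = -90.60 mGal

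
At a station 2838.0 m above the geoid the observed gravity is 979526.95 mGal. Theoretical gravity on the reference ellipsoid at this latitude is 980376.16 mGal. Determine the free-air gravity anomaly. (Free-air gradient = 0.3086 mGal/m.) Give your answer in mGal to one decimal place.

Free-air correction = 0.3086 × 2838.0 = 875.81 mGal
Free-air anomaly = 979526.95 − 980376.16 + (875.81) = 26.60 mGal

26.6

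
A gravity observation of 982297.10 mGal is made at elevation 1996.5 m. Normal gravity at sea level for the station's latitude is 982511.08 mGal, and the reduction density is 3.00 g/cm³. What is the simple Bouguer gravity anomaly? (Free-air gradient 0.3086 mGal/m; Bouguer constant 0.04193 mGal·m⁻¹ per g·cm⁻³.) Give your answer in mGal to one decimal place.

151.0

Free-air correction = 0.3086 × 1996.5 = 616.12 mGal
Free-air anomaly = 982297.10 − 982511.08 + (616.12) = 402.14 mGal
Bouguer slab correction = 0.04193 × 3.00 × 1996.5 = 251.14 mGal
Simple Bouguer anomaly = 402.14 − (251.14) = 151.00 mGal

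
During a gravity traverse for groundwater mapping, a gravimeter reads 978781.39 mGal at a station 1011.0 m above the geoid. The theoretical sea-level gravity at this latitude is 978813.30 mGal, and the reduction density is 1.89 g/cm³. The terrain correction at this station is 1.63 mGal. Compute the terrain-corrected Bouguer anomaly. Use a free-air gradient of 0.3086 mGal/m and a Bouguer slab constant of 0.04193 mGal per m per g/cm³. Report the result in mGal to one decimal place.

Free-air correction = 0.3086 × 1011.0 = 311.99 mGal
Free-air anomaly = 978781.39 − 978813.30 + (311.99) = 280.08 mGal
Bouguer slab correction = 0.04193 × 1.89 × 1011.0 = 80.12 mGal
Simple Bouguer anomaly = 280.08 − (80.12) = 199.96 mGal
Complete Bouguer anomaly = 199.96 + 1.63 = 201.59 mGal

201.6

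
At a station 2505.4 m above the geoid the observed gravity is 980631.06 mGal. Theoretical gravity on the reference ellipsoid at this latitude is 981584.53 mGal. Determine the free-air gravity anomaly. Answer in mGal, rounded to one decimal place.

-180.3

Free-air correction = 0.3086 × 2505.4 = 773.17 mGal
Free-air anomaly = 980631.06 − 981584.53 + (773.17) = -180.30 mGal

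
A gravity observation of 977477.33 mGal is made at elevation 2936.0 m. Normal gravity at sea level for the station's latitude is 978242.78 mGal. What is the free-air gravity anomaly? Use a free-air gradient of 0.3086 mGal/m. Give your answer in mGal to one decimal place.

Free-air correction = 0.3086 × 2936.0 = 906.05 mGal
Free-air anomaly = 977477.33 − 978242.78 + (906.05) = 140.60 mGal

140.6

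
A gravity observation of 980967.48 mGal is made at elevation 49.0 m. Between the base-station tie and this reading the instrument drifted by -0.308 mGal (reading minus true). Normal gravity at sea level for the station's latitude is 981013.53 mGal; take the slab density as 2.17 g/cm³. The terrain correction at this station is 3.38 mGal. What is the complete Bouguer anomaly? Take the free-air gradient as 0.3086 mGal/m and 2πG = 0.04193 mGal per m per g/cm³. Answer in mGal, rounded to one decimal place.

Drift-corrected reading = 980967.48 − (-0.308) = 980967.788 mGal
Free-air correction = 0.3086 × 49.0 = 15.12 mGal
Free-air anomaly = 980967.788 − 981013.53 + (15.12) = -30.622 mGal
Bouguer slab correction = 0.04193 × 2.17 × 49.0 = 4.46 mGal
Simple Bouguer anomaly = -30.622 − (4.46) = -35.082 mGal
Complete Bouguer anomaly = -35.082 + 3.38 = -31.702 mGal

-31.7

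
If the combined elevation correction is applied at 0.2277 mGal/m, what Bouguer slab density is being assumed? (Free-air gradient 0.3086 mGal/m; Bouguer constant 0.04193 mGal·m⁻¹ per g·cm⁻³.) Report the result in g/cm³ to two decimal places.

0.2277 = 0.3086 − 0.04193 × ρ
ρ = (0.3086 − 0.2277) / 0.04193 = 1.93 g/cm³

1.93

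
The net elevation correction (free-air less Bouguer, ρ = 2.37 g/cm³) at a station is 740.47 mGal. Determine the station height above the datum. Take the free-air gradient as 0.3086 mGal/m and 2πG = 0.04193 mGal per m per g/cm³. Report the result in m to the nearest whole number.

Combined gradient = 0.3086 − 0.04193 × 2.37 = 0.2092259 mGal/m
h = 740.47 / 0.2092259 = 3539.09 m

3539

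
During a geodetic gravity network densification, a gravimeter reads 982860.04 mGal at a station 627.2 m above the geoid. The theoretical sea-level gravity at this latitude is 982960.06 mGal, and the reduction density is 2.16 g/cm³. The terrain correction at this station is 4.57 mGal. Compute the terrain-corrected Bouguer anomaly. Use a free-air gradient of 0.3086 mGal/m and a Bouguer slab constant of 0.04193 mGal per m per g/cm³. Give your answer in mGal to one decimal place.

Free-air correction = 0.3086 × 627.2 = 193.55 mGal
Free-air anomaly = 982860.04 − 982960.06 + (193.55) = 93.53 mGal
Bouguer slab correction = 0.04193 × 2.16 × 627.2 = 56.80 mGal
Simple Bouguer anomaly = 93.53 − (56.80) = 36.73 mGal
Complete Bouguer anomaly = 36.73 + 4.57 = 41.30 mGal

41.3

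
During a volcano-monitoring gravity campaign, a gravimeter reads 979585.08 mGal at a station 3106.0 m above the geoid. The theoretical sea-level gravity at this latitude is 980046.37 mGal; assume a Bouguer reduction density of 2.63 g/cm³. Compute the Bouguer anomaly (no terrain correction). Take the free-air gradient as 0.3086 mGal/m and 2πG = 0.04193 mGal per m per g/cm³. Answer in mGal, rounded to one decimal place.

154.7

Free-air correction = 0.3086 × 3106.0 = 958.51 mGal
Free-air anomaly = 979585.08 − 980046.37 + (958.51) = 497.22 mGal
Bouguer slab correction = 0.04193 × 2.63 × 3106.0 = 342.52 mGal
Simple Bouguer anomaly = 497.22 − (342.52) = 154.70 mGal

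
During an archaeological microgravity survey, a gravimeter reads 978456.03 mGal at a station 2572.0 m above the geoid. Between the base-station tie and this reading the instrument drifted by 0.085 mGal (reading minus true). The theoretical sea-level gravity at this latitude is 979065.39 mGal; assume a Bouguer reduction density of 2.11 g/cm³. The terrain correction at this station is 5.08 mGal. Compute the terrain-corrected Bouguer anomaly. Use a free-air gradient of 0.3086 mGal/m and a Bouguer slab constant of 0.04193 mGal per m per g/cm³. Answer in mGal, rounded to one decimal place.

Drift-corrected reading = 978456.03 − (0.085) = 978455.945 mGal
Free-air correction = 0.3086 × 2572.0 = 793.72 mGal
Free-air anomaly = 978455.945 − 979065.39 + (793.72) = 184.275 mGal
Bouguer slab correction = 0.04193 × 2.11 × 2572.0 = 227.55 mGal
Simple Bouguer anomaly = 184.275 − (227.55) = -43.275 mGal
Complete Bouguer anomaly = -43.275 + 5.08 = -38.195 mGal

-38.2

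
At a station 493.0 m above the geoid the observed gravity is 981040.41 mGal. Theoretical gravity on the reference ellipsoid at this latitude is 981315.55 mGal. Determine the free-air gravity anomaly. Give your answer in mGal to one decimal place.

-123.0

Free-air correction = 0.3086 × 493.0 = 152.14 mGal
Free-air anomaly = 981040.41 − 981315.55 + (152.14) = -123.00 mGal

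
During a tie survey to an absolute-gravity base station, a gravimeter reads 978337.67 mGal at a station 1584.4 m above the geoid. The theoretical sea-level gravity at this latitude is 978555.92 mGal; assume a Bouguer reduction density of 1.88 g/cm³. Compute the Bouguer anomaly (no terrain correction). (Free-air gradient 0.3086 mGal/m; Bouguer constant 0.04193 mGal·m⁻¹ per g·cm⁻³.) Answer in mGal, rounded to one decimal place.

Free-air correction = 0.3086 × 1584.4 = 488.95 mGal
Free-air anomaly = 978337.67 − 978555.92 + (488.95) = 270.70 mGal
Bouguer slab correction = 0.04193 × 1.88 × 1584.4 = 124.90 mGal
Simple Bouguer anomaly = 270.70 − (124.90) = 145.80 mGal

145.8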